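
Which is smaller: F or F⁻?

F

Forming F⁻ adds 1 electron to F. More electron–electron repulsion in the same shell, with unchanged nuclear charge, lets the cloud expand.
An anion is larger than its parent atom: F⁻ > F.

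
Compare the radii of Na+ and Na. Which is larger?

Forming Na+ removes 1 electron from Na. Fewer electrons for the same nuclear charge means less shielding and a higher Z_eff on the remaining electrons, and for main-group metals the entire outer shell is lost.
A cation is smaller than its parent atom: Na+ < Na.

Na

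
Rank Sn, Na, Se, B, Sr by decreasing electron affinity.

Se > Sn > Na > B > Sr

Adding an electron releases more energy for atoms nearer the top right (short of the noble gases).
Here both period and group differ, so the two effects have to be weighed against each other.
B > Sr: relative to Sr, both the across-period and down-group shifts push B's electron affinity up.
Na > B: this pair runs against the simple trend — see the exception note.
Sn > Na: the two effects oppose for this pair; the across-period effect wins (107 vs 53 kJ/mol).
Se > Sn: both effects reinforce here, so Se is clearly the higher of the two.
Note the exception: Na has a higher electron affinity than B, contrary to the simple trend — B's ns²np¹ configuration gives only a small electron affinity — the sparsely filled np subshell binds an added electron weakly.
Approximate values (kJ/mol): B 27, Na 53, Se 195, Sr 5, Sn 107.
So from highest to lowest: Se > Sn > Na > B > Sr.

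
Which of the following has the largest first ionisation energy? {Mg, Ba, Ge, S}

Mg is in period 3, group 2; S is in period 3, group 16; Ge is in period 4, group 14; Ba is in period 6, group 2.
IE₁ increases left→right with effective nuclear charge and decreases top→bottom as the valence shell moves farther out.
These span different periods and groups, so the two trends combine.
Mg > Ba: Mg sits above Ba in group 2, so the down-group effect alone puts Mg higher.
Ge > Mg: the two effects oppose for this pair; the across-period effect wins (762 vs 738 kJ/mol).
S > Ge: relative to Ge, both the across-period and down-group shifts push S's first ionization energy up.
For reference (kJ/mol): Mg 738, S 1000, Ge 762, Ba 503.
The largest first ionisation energy among these belongs to S.

S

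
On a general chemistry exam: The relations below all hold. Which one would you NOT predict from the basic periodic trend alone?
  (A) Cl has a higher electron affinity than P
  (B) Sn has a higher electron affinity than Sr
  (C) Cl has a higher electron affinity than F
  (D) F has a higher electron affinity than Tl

(C)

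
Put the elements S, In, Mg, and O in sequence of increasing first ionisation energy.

In < Mg < S < O

O is in period 2, group 16; Mg is in period 3, group 2; S is in period 3, group 16; In is in period 5, group 13.
IE₁ increases left→right with effective nuclear charge and decreases top→bottom as the valence shell moves farther out.
These span different periods and groups, so the two trends combine.
Mg > In: the two effects oppose for this pair; the down-group effect wins (738 vs 558 kJ/mol).
S > Mg: both are in period 3; the period trend gives S the larger value.
O > S: they share group 16; the group trend gives O the larger value.
For reference (kJ/mol): O 1314, Mg 738, S 1000, In 558.
So from lowest to highest: In < Mg < S < O.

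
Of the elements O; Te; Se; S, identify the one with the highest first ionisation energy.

O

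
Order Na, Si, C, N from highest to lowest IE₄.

Na, N, C, Si

The fourth ionization energy removes an electron from the +3 ion. For each element: Na³⁺ is already 2 electrons into the core; Si³⁺ still has 1 valence electron; C³⁺ still has 1 valence electron; N³⁺ still has 2 valence electrons.
Breaking into a closed-shell core is much more expensive than removing a leftover valence electron — Na has the largest IE_4 here.
Valence configurations: Si³⁺ [Ne]3s¹, C³⁺ [He]2s¹, N³⁺ [He]2s².
Tabulated IE_4 (kJ/mol): Na 9543, Si 4356, C 6223, N 7475.
So the fourth ionization energies run Si < C < N < Na.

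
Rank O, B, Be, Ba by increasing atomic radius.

Be is in period 2, group 2; B is in period 2, group 13; O is in period 2, group 16; Ba is in period 6, group 2.
Radius decreases left→right (rising Z_eff, same n) and increases top→bottom (higher n).
Here both period and group differ, so the two effects have to be weighed against each other.
B > O: B lies to the left of O in period 2, so the across-period effect alone puts B larger.
Be > B: Be lies to the left of B in period 2, so the across-period effect alone puts Be larger.
Ba > Be: they share group 2; the group trend gives Ba the larger value.
Tabulated atomic radius (pm): Be 102, B 85, O 63, Ba 196.
So from smallest to largest: O < B < Be < Ba.

O < B < Be < Ba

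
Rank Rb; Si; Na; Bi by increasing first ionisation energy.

Rb < Na < Bi < Si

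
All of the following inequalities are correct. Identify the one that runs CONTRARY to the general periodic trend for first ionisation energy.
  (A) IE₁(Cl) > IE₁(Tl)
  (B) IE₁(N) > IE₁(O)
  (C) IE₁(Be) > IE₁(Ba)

The general trend: first ionisation energy increases across a period and decreases down a group.
(A) Cl (period 3, group 17) vs Tl (period 6, group 13): the stated order agrees with the simple trend.
(B) N (period 2, group 15) vs O (period 2, group 16): the stated order contradicts the simple trend.
(C) Be (period 2, group 2) vs Ba (period 6, group 2): the stated order agrees with the simple trend.
The exception is (B): pairing an electron in O's 2p⁴ costs repulsion energy, so O ionizes more easily than half-filled N (2p³).

(B)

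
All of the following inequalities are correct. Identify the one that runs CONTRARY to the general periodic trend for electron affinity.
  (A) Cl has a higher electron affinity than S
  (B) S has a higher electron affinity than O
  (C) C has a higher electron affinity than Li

The general trend: electron affinity increases across a period and decreases down a group.
(A) Cl (period 3, group 17) vs S (period 3, group 16): the stated order agrees with the simple trend.
(B) S (period 3, group 16) vs O (period 2, group 16): the stated order contradicts the simple trend.
(C) C (period 2, group 14) vs Li (period 2, group 1): the stated order agrees with the simple trend.
The exception is (B): the compact 2p subshell of O repels the added electron more than S's larger 3p does.

(B)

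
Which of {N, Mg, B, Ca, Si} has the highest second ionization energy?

N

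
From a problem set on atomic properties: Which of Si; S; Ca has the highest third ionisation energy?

Ca

After 2 electrons have been removed, what remains? Si²⁺ still has 2 valence electrons; S²⁺ still has 4 valence electrons; Ca²⁺ is the bare [Ar] core.
Core electrons are held far more tightly than valence electrons, so Ca tops the IE_3 order.
Valence configurations: Si²⁺ [Ne]3s², S²⁺ [Ne]3s²3p².
The numbers (kJ/mol): Si 3232, S 3357, Ca 4912.
Putting it together, IE_3: Si < S < Ca.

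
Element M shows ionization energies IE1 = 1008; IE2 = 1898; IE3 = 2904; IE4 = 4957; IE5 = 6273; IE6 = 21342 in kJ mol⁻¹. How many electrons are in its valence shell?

5

Look for the largest jump between consecutive ionization energies: IE6/IE5 ≈ 3.4, far larger than any earlier ratio.
That jump marks the point where a core electron is being removed. So the atom has 5 valence electrons.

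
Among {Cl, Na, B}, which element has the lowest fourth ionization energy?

Consider each +3 ion: Cl³⁺ still has 4 valence electrons; Na³⁺ is already 2 electrons into the core; B³⁺ is the bare [He] core.
Core electrons are held far more tightly than valence electrons, so Na and B top the IE_4 order.
The numbers (kJ/mol): Cl 5159, Na 9543, B 25026.
So the fourth ionization energies run Cl < Na < B.

Cl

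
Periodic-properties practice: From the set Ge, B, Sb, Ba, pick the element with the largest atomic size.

Ba

Across a period the added protons contract the valence shell; down a group each new principal shell makes the atom larger.
These span different periods and groups, so the two trends combine.
Ge > B: the two effects oppose for this pair; the down-group effect wins (121 vs 85 pm).
Sb > Ge: the two effects oppose for this pair; the down-group effect wins (140 vs 121 pm).
Ba > Sb: relative to Sb, both the across-period and down-group shifts push Ba's atomic radius up.
Tabulated atomic radius (pm): B 85, Ge 121, Sb 140, Ba 196.
The largest atomic size among these belongs to Ba.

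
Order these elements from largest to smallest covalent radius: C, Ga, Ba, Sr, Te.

Ba > Sr > Te > Ga > C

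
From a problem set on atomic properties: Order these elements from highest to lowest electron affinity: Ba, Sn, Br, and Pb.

Electron affinity generally becomes more exothermic across a period toward the halogens and less exothermic down a group.
These span different periods and groups, so the two trends combine.
Pb > Ba: both are in period 6; the period trend gives Pb the larger value.
Sn > Pb: they share group 14; the group trend gives Sn the larger value.
Br > Sn: relative to Sn, both the across-period and down-group shifts push Br's electron affinity up.
Tabulated electron affinity (kJ/mol): Br 325, Sn 107, Ba 14, Pb 35.
So from highest to lowest: Br > Sn > Pb > Ba.

Br, Sn, Pb, Ba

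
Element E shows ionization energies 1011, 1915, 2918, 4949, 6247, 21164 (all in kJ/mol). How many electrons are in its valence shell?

5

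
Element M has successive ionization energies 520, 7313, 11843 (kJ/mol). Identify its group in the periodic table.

Group 1

Look for the largest jump between consecutive ionization energies: IE2/IE1 ≈ 14.1, far larger than any earlier ratio.
That jump marks the point where a core electron is being removed. So the atom has 1 valence electron.
A main-group element with 1 valence electron is in group 1.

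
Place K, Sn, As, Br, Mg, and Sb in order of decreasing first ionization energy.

Mg is in period 3, group 2; K is in period 4, group 1; As is in period 4, group 15; Br is in period 4, group 17; Sn is in period 5, group 14; Sb is in period 5, group 15.
Removing the outermost electron gets harder across a period and easier down a group.
These span different periods and groups, so the two trends combine.
Sn > K: the two effects oppose for this pair; the across-period effect wins (709 vs 419 kJ/mol).
Mg > Sn: period and group pull opposite ways; the down-group shift dominates (738 vs 709 kJ/mol).
Sb > Mg: the two effects oppose for this pair; the across-period effect wins (831 vs 738 kJ/mol).
As > Sb: As sits above Sb in group 15, so the down-group effect alone puts As higher.
Br > As: Br lies to the right of As in period 4, so the across-period effect alone puts Br higher.
Approximate values (kJ/mol): Mg 738, K 419, As 947, Br 1140, Sn 709, Sb 831.
So from highest to lowest: Br > As > Sb > Mg > Sn > K.

Br > As > Sb > Mg > Sn > K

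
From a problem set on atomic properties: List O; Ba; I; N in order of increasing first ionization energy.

Ba < I < O < N

N is in period 2, group 15; O is in period 2, group 16; I is in period 5, group 17; Ba is in period 6, group 2.
Across a period the outer electron is held more tightly (higher IE₁); down a group it sits in a higher shell, more shielded, and comes off more easily.
These span different periods and groups, so the two trends combine.
I > Ba: both effects reinforce here, so I is clearly the higher of the two.
O > I: the two effects oppose for this pair; the down-group effect wins (1314 vs 1008 kJ/mol).
N > O: this pair runs against the simple trend — see the exception note.
Note the exception: N has a higher first ionization energy than O, contrary to the simple trend — pairing an electron in O's 2p⁴ costs repulsion energy, so O ionizes more easily than half-filled N (2p³).
For reference (kJ/mol): N 1402, O 1314, I 1008, Ba 503.
So from lowest to highest: Ba < I < O < N.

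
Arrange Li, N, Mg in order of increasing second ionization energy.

The second ionization energy removes an electron from the +1 ion. For each element: Li⁺ is the bare [He] core; N⁺ still has 4 valence electrons; Mg⁺ still has 1 valence electron.
Core electrons are held far more tightly than valence electrons, so Li tops the IE_2 order.
Valence configurations: N⁺ [He]2s²2p², Mg⁺ [Ne]3s¹.
Approximate IE_2 values (kJ/mol): Li 7298, N 2856, Mg 1451.
Hence IE_2: Mg < N < Li.

Mg < N < Li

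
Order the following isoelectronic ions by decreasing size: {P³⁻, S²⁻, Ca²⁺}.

P³⁻, S²⁻, Ca²⁺

All of these have 18 electrons, so size is governed by nuclear charge alone: the more protons, the stronger the pull on the same electron cloud, and the smaller the ion.
Nuclear charges: Ca²⁺ (Z=20), S²⁻ (Z=16), P³⁻ (Z=15).
Largest to smallest: P³⁻ > S²⁻ > Ca²⁺.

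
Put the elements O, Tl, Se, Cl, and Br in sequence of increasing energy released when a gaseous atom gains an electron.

O is in period 2, group 16; Cl is in period 3, group 17; Se is in period 4, group 16; Br is in period 4, group 17; Tl is in period 6, group 13.
Adding an electron releases more energy for atoms nearer the top right (short of the noble gases).
Neither a single period nor a single group — weigh both effects.
O > Tl: both effects reinforce here, so O is clearly the higher of the two.
Se > O: this pair runs against the simple trend — see the exception note.
Br > Se: Br lies to the right of Se in period 4, so the across-period effect alone puts Br higher.
Cl > Br: Cl sits above Br in group 17, so the down-group effect alone puts Cl higher.
Note the exception: Se has a higher electron affinity than O, contrary to the simple trend — O's compact 2p subshell gives strong electron–electron repulsion on the added electron.
Tabulated electron affinity (kJ/mol): O 141, Cl 349, Se 195, Br 325, Tl 19.
So from lowest to highest: Tl < O < Se < Br < Cl.

Tl < O < Se < Br < Cl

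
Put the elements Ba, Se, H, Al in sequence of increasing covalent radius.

H < Se < Al < Ba

H is in period 1, group 1; Al is in period 3, group 13; Se is in period 4, group 16; Ba is in period 6, group 2.
Moving right in a period, electrons are added to the same shell under a stronger nuclear pull, so atoms get smaller; moving down, a new shell is opened and atoms get larger.
These span different periods and groups, so the two trends combine.
Se > H: period and group pull opposite ways; the down-group shift dominates (116 vs 32 pm).
Al > Se: period and group pull opposite ways; the across-period shift dominates (126 vs 116 pm).
Ba > Al: relative to Al, both the across-period and down-group shifts push Ba's atomic radius up.
Tabulated atomic radius (pm): H 32, Al 126, Se 116, Ba 196.
So from smallest to largest: H < Se < Al < Ba.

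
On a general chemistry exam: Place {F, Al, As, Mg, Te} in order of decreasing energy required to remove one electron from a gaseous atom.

F > As > Te > Mg > Al

Across a period the outer electron is held more tightly (higher IE₁); down a group it sits in a higher shell, more shielded, and comes off more easily.
Neither a single period nor a single group — weigh both effects.
Mg > Al: this pair runs against the simple trend — see the exception note.
Te > Mg: period and group pull opposite ways; the across-period shift dominates (869 vs 738 kJ/mol).
As > Te: period and group pull opposite ways; the down-group shift dominates (947 vs 869 kJ/mol).
F > As: relative to As, both the across-period and down-group shifts push F's first ionization energy up.
Note the exception: Mg has a higher first ionization energy than Al, contrary to the simple trend — Al's single 3p electron is easier to remove than one from Mg's filled 3s².
Tabulated first ionization energy (kJ/mol): F 1681, Mg 738, Al 578, As 947, Te 869.
So from highest to lowest: F > As > Te > Mg > Al.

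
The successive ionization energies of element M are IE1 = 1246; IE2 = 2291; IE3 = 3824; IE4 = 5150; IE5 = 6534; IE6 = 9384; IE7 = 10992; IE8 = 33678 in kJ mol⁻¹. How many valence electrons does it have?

Look for the largest jump between consecutive ionization energies: IE8/IE7 ≈ 3.1, far larger than any earlier ratio.
That jump marks the point where a core electron is being removed. So the atom has 7 valence electrons.

7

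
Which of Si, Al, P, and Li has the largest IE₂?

Li

IE_2 is the cost of taking one more electron from the +1 cation: Si⁺ still has 3 valence electrons; Al⁺ still has 2 valence electrons; P⁺ still has 4 valence electrons; Li⁺ is the bare [He] core.
Pulling an electron out of a noble-gas core costs far more than removing a remaining valence electron, so Li sits at the high end of IE_2.
Valence configurations: Si⁺ [Ne]3s²3p¹, Al⁺ [Ne]3s², P⁺ [Ne]3s²3p².
Si⁺ loses a lone 3p electron whereas Al⁺ must break into a filled 3s² pair, so IE_2(Al) > IE_2(Si) even though Si has the higher nuclear charge.
The numbers (kJ/mol): Si 1577, Al 1817, P 1907, Li 7298.
So the second ionization energies run Si < Al < P < Li.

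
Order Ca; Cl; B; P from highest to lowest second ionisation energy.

Consider each +1 ion: Ca⁺ still has 1 valence electron; Cl⁺ still has 6 valence electrons; B⁺ still has 2 valence electrons; P⁺ still has 4 valence electrons.
All are still removing valence electrons, so compare the +1 ions as you would atoms: IE_2 generally rises across a period (higher Z_eff) and falls down a group (larger shell), subject to the usual subshell exceptions.
Valence configurations: Ca⁺ [Ar]4s¹, Cl⁺ [Ne]3s²3p⁴, B⁺ [He]2s², P⁺ [Ne]3s²3p².
The numbers (kJ/mol): Ca 1145, Cl 2298, B 2427, P 1907.
Putting it together, IE_2: Ca < P < Cl < B.

B > Cl > P > Ca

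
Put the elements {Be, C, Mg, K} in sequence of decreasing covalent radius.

Be is in period 2, group 2; C is in period 2, group 14; Mg is in period 3, group 2; K is in period 4, group 1.
Moving right in a period, electrons are added to the same shell under a stronger nuclear pull, so atoms get smaller; moving down, a new shell is opened and atoms get larger.
These span different periods and groups, so the two trends combine.
Be > C: Be lies to the left of C in period 2, so the across-period effect alone puts Be larger.
Mg > Be: Mg sits below Be in group 2, so the down-group effect alone puts Mg larger.
K > Mg: relative to Mg, both the across-period and down-group shifts push K's atomic radius up.
Tabulated atomic radius (pm): Be 102, C 75, Mg 139, K 196.
So from largest to smallest: K > Mg > Be > C.

K, Mg, Be, C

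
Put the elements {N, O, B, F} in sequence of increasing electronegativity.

B is in period 2, group 13; N is in period 2, group 15; O is in period 2, group 16; F is in period 2, group 17.
EN rises left→right (higher Z_eff, smaller atoms) and falls top→bottom (larger, more shielded atoms).
All lie in period 2, so electronegativity increases left to right.
So from lowest to highest: B < N < O < F.

B < N < O < F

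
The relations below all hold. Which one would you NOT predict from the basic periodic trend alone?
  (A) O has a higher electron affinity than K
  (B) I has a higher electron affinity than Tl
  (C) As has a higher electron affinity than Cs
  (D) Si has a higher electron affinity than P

(D)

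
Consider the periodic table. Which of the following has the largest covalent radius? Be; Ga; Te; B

Te

Be is in period 2, group 2; B is in period 2, group 13; Ga is in period 4, group 13; Te is in period 5, group 16.
Atomic radius shrinks across a period as nuclear charge pulls the same shell inward, and grows down a group as new shells are added.
These span different periods and groups, so the two trends combine.
Be > B: Be lies to the left of B in period 2, so the across-period effect alone puts Be larger.
Ga > Be: the two effects oppose for this pair; the down-group effect wins (124 vs 102 pm).
Te > Ga: period and group pull opposite ways; the down-group shift dominates (136 vs 124 pm).
For reference (pm): Be 102, B 85, Ga 124, Te 136.
The largest covalent radius among these belongs to Te.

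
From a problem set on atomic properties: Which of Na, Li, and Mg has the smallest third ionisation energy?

Na

The third ionization energy removes an electron from the +2 ion. For each element: Na²⁺ is already 1 electron into the core; Li²⁺ is already 1 electron into the core; Mg²⁺ is the bare [Ne] core.
All of these are removing an electron from a noble-gas core or deeper; the smaller core (lower principal quantum number) is held far more tightly, and within a period the higher nuclear charge binds the same core more tightly.
Tabulated IE_3 (kJ/mol): Na 6910, Li 11815, Mg 7733.
Hence IE_3: Na < Mg < Li.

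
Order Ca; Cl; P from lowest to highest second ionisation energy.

Ca, P, Cl

The second ionization energy removes an electron from the +1 ion. For each element: Ca⁺ still has 1 valence electron; Cl⁺ still has 6 valence electrons; P⁺ still has 4 valence electrons.
All are still removing valence electrons, so compare the +1 ions as you would atoms: IE_2 generally rises across a period (higher Z_eff) and falls down a group (larger shell), subject to the usual subshell exceptions.
Valence configurations: Ca⁺ [Ar]4s¹, Cl⁺ [Ne]3s²3p⁴, P⁺ [Ne]3s²3p².
The numbers (kJ/mol): Ca 1145, Cl 2298, P 1907.
Hence IE_2: Ca < P < Cl.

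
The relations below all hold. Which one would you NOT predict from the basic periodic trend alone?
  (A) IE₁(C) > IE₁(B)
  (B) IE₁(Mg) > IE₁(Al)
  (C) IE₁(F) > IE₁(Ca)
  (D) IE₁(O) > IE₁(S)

(B)

The general trend: IE₁ increases across a period and decreases down a group.
(A) C (period 2, group 14) vs B (period 2, group 13): the stated order agrees with the simple trend.
(B) Mg (period 3, group 2) vs Al (period 3, group 13): the stated order contradicts the simple trend.
(C) F (period 2, group 17) vs Ca (period 4, group 2): the stated order agrees with the simple trend.
(D) O (period 2, group 16) vs S (period 3, group 16): the stated order agrees with the simple trend.
The exception is (B): Al's single 3p electron is easier to remove than one from Mg's filled 3s².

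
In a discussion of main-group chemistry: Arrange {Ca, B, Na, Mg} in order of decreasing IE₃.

IE_3 is the cost of taking one more electron from the +2 cation: Ca²⁺ is the bare [Ar] core; B²⁺ still has 1 valence electron; Na²⁺ is already 1 electron into the core; Mg²⁺ is the bare [Ne] core.
Breaking into a closed-shell core is much more expensive than removing a leftover valence electron — Ca, Na and Mg have the largest IE_3 here.
Tabulated IE_3 (kJ/mol): Ca 4912, B 3660, Na 6910, Mg 7733.
Hence IE_3: B < Ca < Na < Mg.

Mg, Na, Ca, B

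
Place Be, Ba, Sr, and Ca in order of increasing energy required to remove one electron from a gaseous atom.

Ba, Sr, Ca, Be

Be is in period 2, group 2; Ca is in period 4, group 2; Sr is in period 5, group 2; Ba is in period 6, group 2.
Removing the outermost electron gets harder across a period and easier down a group.
All are in group 2, so first ionization energy increases up the group.
So from lowest to highest: Ba < Sr < Ca < Be.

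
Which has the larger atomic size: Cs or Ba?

Cs

Cs is in period 6, group 1; Ba is in period 6, group 2.
Moving right in a period, electrons are added to the same shell under a stronger nuclear pull, so atoms get smaller; moving down, a new shell is opened and atoms get larger.
All lie in period 6, so atomic radius increases right to left.
So Cs has the larger atomic size (Cs > Ba).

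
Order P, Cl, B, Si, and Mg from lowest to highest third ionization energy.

IE_3 is the cost of taking one more electron from the +2 cation: P²⁺ still has 3 valence electrons; Cl²⁺ still has 5 valence electrons; B²⁺ still has 1 valence electron; Si²⁺ still has 2 valence electrons; Mg²⁺ is the bare [Ne] core.
Core electrons are held far more tightly than valence electrons, so Mg tops the IE_3 order.
Valence configurations: P²⁺ [Ne]3s²3p¹, Cl²⁺ [Ne]3s²3p³, B²⁺ [He]2s¹, Si²⁺ [Ne]3s².
P²⁺ loses a lone 3p electron whereas Si²⁺ must break into a filled 3s² pair, so IE_3(Si) > IE_3(P) even though P has the higher nuclear charge.
Tabulated IE_3 (kJ/mol): P 2914, Cl 3822, B 3660, Si 3232, Mg 7733.
So the third ionization energies run P < Si < B < Cl < Mg.

P < Si < B < Cl < Mg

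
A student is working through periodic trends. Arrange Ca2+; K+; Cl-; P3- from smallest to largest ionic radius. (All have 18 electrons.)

All of these have 18 electrons, so size is governed by nuclear charge alone: the more protons, the stronger the pull on the same electron cloud, and the smaller the ion.
Nuclear charges: Ca2+ (Z=20), K+ (Z=19), Cl- (Z=17), P3- (Z=15).
Smallest to largest: Ca2+ < K+ < Cl- < P3-.

Ca2+ < K+ < Cl- < P3-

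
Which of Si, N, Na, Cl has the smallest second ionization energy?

Si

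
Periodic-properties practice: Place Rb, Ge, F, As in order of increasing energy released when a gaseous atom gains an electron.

Rb < As < Ge < F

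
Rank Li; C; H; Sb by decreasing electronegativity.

H is in period 1, group 1; Li is in period 2, group 1; C is in period 2, group 14; Sb is in period 5, group 15.
Atoms toward the upper right of the periodic table pull bonding electrons most strongly.
Here both period and group differ, so the two effects have to be weighed against each other.
Sb > Li: period and group pull opposite ways; the across-period shift dominates (2.05 vs 0.98).
H > Sb: period and group pull opposite ways; the down-group shift dominates (2.20 vs 2.05).
C > H: period and group pull opposite ways; the across-period shift dominates (2.55 vs 2.20).
For reference (Pauling): H 2.20, Li 0.98, C 2.55, Sb 2.05.
So from highest to lowest: C > H > Sb > Li.

C, H, Sb, Li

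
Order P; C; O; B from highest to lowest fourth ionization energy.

B > O > C > P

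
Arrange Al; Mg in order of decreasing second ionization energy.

The second ionization energy removes an electron from the +1 ion. For each element: Al⁺ still has 2 valence electrons; Mg⁺ still has 1 valence electron.
All are still removing valence electrons, so compare the +1 ions as you would atoms: IE_2 generally rises across a period (higher Z_eff) and falls down a group (larger shell), subject to the usual subshell exceptions.
Valence configurations: Al⁺ [Ne]3s², Mg⁺ [Ne]3s¹.
Approximate IE_2 values (kJ/mol): Al 1817, Mg 1451.
Putting it together, IE_2: Mg < Al.

Al, Mg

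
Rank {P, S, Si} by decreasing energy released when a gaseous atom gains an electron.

S > Si > P

Si is in period 3, group 14; P is in period 3, group 15; S is in period 3, group 16.
Atoms with high Z_eff and room in the valence shell (especially the halogens) have the most exothermic electron affinities.
All lie in period 3; the across-period trend (electron affinity increases left to right) applies, with the exception below.
Note the exception: Si has a higher electron affinity than P, contrary to the simple trend — adding an electron to P's half-filled 3p³ is unfavourable, so Si (3p²) has the more exothermic EA.
For reference (kJ/mol): Si 134, P 72, S 200.
So from highest to lowest: S > Si > P.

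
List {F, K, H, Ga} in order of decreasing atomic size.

K, Ga, F, H

H is in period 1, group 1; F is in period 2, group 17; K is in period 4, group 1; Ga is in period 4, group 13.
Moving right in a period, electrons are added to the same shell under a stronger nuclear pull, so atoms get smaller; moving down, a new shell is opened and atoms get larger.
Here both period and group differ, so the two effects have to be weighed against each other.
F > H: period and group pull opposite ways; the down-group shift dominates (64 vs 32 pm).
Ga > F: both effects reinforce here, so Ga is clearly the larger of the two.
K > Ga: K lies to the left of Ga in period 4, so the across-period effect alone puts K larger.
Approximate values (pm): H 32, F 64, K 196, Ga 124.
So from largest to smallest: K > Ga > F > H.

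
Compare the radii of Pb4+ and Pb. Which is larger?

Forming Pb4+ removes 4 electrons from Pb. Fewer electrons for the same nuclear charge means less shielding and a higher Z_eff on the remaining electrons.
A cation is smaller than its parent atom: Pb4+ < Pb.

Pb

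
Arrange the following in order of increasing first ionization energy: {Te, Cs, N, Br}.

N is in period 2, group 15; Br is in period 4, group 17; Te is in period 5, group 16; Cs is in period 6, group 1.
First ionization energy rises across a period (greater Z_eff holds electrons more tightly) and falls down a group (valence electrons are farther from the nucleus).
These span different periods and groups, so the two trends combine.
Te > Cs: relative to Cs, both the across-period and down-group shifts push Te's first ionization energy up.
Br > Te: both effects reinforce here, so Br is clearly the higher of the two.
N > Br: period and group pull opposite ways; the down-group shift dominates (1402 vs 1140 kJ/mol).
Tabulated first ionization energy (kJ/mol): N 1402, Br 1140, Te 869, Cs 376.
So from lowest to highest: Cs < Te < Br < N.

Cs, Te, Br, N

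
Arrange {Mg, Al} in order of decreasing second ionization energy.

Consider each +1 ion: Mg⁺ still has 1 valence electron; Al⁺ still has 2 valence electrons.
All are still removing valence electrons, so compare the +1 ions as you would atoms: IE_2 generally rises across a period (higher Z_eff) and falls down a group (larger shell), subject to the usual subshell exceptions.
Valence configurations: Mg⁺ [Ne]3s¹, Al⁺ [Ne]3s².
The numbers (kJ/mol): Mg 1451, Al 1817.
Overall IE_2 order: Mg < Al.

Al > Mg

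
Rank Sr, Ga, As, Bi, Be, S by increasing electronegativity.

Be is in period 2, group 2; S is in period 3, group 16; Ga is in period 4, group 13; As is in period 4, group 15; Sr is in period 5, group 2; Bi is in period 6, group 15.
Electronegativity increases across a period and decreases down a group, tracking effective nuclear charge and atomic size.
These span different periods and groups, so the two trends combine.
Be > Sr: they share group 2; the group trend gives Be the larger value.
Ga > Be: period and group pull opposite ways; the across-period shift dominates (1.81 vs 1.57).
Bi > Ga: the two effects oppose for this pair; the across-period effect wins (2.02 vs 1.81).
As > Bi: they share group 15; the group trend gives As the larger value.
S > As: both effects reinforce here, so S is clearly the higher of the two.
Tabulated electronegativity (Pauling): Be 1.57, S 2.58, Ga 1.81, As 2.18, Sr 0.95, Bi 2.02.
So from lowest to highest: Sr < Be < Ga < Bi < As < S.

Sr < Be < Ga < Bi < As < S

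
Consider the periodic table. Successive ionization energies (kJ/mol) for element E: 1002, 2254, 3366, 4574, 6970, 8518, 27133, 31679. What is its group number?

Group 16

Look for the largest jump between consecutive ionization energies: IE7/IE6 ≈ 3.2, far larger than any earlier ratio.
That jump marks the point where a core electron is being removed. So the atom has 6 valence electrons.
A main-group element with 6 valence electrons is in group 16.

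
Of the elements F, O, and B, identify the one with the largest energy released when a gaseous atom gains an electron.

B is in period 2, group 13; O is in period 2, group 16; F is in period 2, group 17.
Adding an electron releases more energy for atoms nearer the top right (short of the noble gases).
All lie in period 2, so electron affinity increases left to right.
The largest energy released when a gaseous atom gains an electron among these belongs to F.

F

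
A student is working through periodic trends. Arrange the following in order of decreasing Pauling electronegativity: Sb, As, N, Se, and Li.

Li is in period 2, group 1; N is in period 2, group 15; As is in period 4, group 15; Se is in period 4, group 16; Sb is in period 5, group 15.
Electronegativity increases across a period and decreases down a group, tracking effective nuclear charge and atomic size.
Neither a single period nor a single group — weigh both effects.
Sb > Li: the two effects oppose for this pair; the across-period effect wins (2.05 vs 0.98).
As > Sb: As sits above Sb in group 15, so the down-group effect alone puts As higher.
Se > As: Se lies to the right of As in period 4, so the across-period effect alone puts Se higher.
N > Se: the two effects oppose for this pair; the down-group effect wins (3.04 vs 2.55).
Approximate values (Pauling): Li 0.98, N 3.04, As 2.18, Se 2.55, Sb 2.05.
So from highest to lowest: N > Se > As > Sb > Li.

N > Se > As > Sb > Li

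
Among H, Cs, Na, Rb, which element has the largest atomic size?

H is in period 1, group 1; Na is in period 3, group 1; Rb is in period 5, group 1; Cs is in period 6, group 1.
Across a period the added protons contract the valence shell; down a group each new principal shell makes the atom larger.
All are in group 1, so atomic radius increases down the group.
The largest atomic size among these belongs to Cs.

Cs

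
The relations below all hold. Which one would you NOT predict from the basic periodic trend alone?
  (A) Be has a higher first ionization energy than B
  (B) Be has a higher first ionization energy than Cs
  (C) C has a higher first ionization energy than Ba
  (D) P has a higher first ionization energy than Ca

(A)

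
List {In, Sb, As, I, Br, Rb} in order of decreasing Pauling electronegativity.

Br > I > As > Sb > In > Rb

Electronegativity increases across a period and decreases down a group, tracking effective nuclear charge and atomic size.
These span different periods and groups, so the two trends combine.
In > Rb: In lies to the right of Rb in period 5, so the across-period effect alone puts In higher.
Sb > In: Sb lies to the right of In in period 5, so the across-period effect alone puts Sb higher.
As > Sb: As sits above Sb in group 15, so the down-group effect alone puts As higher.
I > As: the two effects oppose for this pair; the across-period effect wins (2.66 vs 2.18).
Br > I: Br sits above I in group 17, so the down-group effect alone puts Br higher.
Tabulated electronegativity (Pauling): As 2.18, Br 2.96, Rb 0.82, In 1.78, Sb 2.05, I 2.66.
So from highest to lowest: Br > I > As > Sb > In > Rb.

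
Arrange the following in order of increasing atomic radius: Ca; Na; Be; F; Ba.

F < Be < Na < Ca < Ba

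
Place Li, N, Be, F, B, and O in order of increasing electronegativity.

Li is in period 2, group 1; Be is in period 2, group 2; B is in period 2, group 13; N is in period 2, group 15; O is in period 2, group 16; F is in period 2, group 17.
Atoms toward the upper right of the periodic table pull bonding electrons most strongly.
All lie in period 2, so electronegativity increases left to right.
So from lowest to highest: Li < Be < B < N < O < F.

Li < Be < B < N < O < F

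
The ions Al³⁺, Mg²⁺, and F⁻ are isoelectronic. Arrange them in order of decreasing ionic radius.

All of these have 10 electrons, so size is governed by nuclear charge alone: the more protons, the stronger the pull on the same electron cloud, and the smaller the ion.
Nuclear charges: Al³⁺ (Z=13), Mg²⁺ (Z=12), F⁻ (Z=9).
Largest to smallest: F⁻ > Mg²⁺ > Al³⁺.

F⁻, Mg²⁺, Al³⁺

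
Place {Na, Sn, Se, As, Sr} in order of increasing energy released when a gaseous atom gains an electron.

Na is in period 3, group 1; As is in period 4, group 15; Se is in period 4, group 16; Sr is in period 5, group 2; Sn is in period 5, group 14.
Electron affinity generally becomes more exothermic across a period toward the halogens and less exothermic down a group.
These span different periods and groups, so the two trends combine.
Na > Sr: the two effects oppose for this pair; the down-group effect wins (53 vs 5 kJ/mol).
As > Na: period and group pull opposite ways; the across-period shift dominates (78 vs 53 kJ/mol).
Sn > As: this pair runs against the simple trend — see the exception note.
Se > Sn: both effects reinforce here, so Se is clearly the higher of the two.
Note the exception: Sn has a higher electron affinity than As, contrary to the simple trend — adding an electron to As's half-filled np³ subshell costs electron-pairing energy.
Approximate values (kJ/mol): Na 53, As 78, Se 195, Sr 5, Sn 107.
So from lowest to highest: Sr < Na < As < Sn < Se.

Sr, Na, As, Sn, Se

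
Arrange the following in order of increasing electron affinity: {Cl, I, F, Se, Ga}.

Ga, Se, I, F, Cl

F is in period 2, group 17; Cl is in period 3, group 17; Ga is in period 4, group 13; Se is in period 4, group 16; I is in period 5, group 17.
Adding an electron releases more energy for atoms nearer the top right (short of the noble gases).
Here both period and group differ, so the two effects have to be weighed against each other.
Se > Ga: both are in period 4; the period trend gives Se the larger value.
I > Se: period and group pull opposite ways; the across-period shift dominates (295 vs 195 kJ/mol).
F > I: they share group 17; the group trend gives F the larger value.
Cl > F: this pair runs against the simple trend — see the exception note.
Note the exception: Cl has a higher electron affinity than F, contrary to the simple trend — F's small 2p subshell makes the incoming electron feel strong e⁻–e⁻ repulsion, so Cl actually releases more energy on gaining an electron.
Tabulated electron affinity (kJ/mol): F 328, Cl 349, Ga 29, Se 195, I 295.
So from lowest to highest: Ga < Se < I < F < Cl.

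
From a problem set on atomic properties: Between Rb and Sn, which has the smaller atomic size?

Rb is in period 5, group 1; Sn is in period 5, group 14.
Atomic radius shrinks across a period as nuclear charge pulls the same shell inward, and grows down a group as new shells are added.
All lie in period 5, so atomic radius increases right to left.
So Sn has the smaller atomic size (Sn < Rb).

Sn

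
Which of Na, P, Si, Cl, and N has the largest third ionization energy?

After 2 electrons have been removed, what remains? Na²⁺ is already 1 electron into the core; P²⁺ still has 3 valence electrons; Si²⁺ still has 2 valence electrons; Cl²⁺ still has 5 valence electrons; N²⁺ still has 3 valence electrons.
Breaking into a closed-shell core is much more expensive than removing a leftover valence electron — Na has the largest IE_3 here.
Valence configurations: P²⁺ [Ne]3s²3p¹, Si²⁺ [Ne]3s², Cl²⁺ [Ne]3s²3p³, N²⁺ [He]2s²2p¹.
P²⁺ loses a lone 3p electron whereas Si²⁺ must break into a filled 3s² pair, so IE_3(Si) > IE_3(P) even though P has the higher nuclear charge.
Approximate IE_3 values (kJ/mol): Na 6910, P 2914, Si 3232, Cl 3822, N 4578.
Putting it together, IE_3: P < Si < Cl < N < Na.

Na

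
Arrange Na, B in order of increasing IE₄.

Na < B

After 3 electrons have been removed, what remains? Na³⁺ is already 2 electrons into the core; B³⁺ is the bare [He] core.
All of these are removing an electron from a noble-gas core or deeper; the smaller core (lower principal quantum number) is held far more tightly, and within a period the higher nuclear charge binds the same core more tightly.
Tabulated IE_4 (kJ/mol): Na 9543, B 25026.
Hence IE_4: Na < B.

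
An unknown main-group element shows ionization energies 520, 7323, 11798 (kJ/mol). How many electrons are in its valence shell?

1

Look for the largest jump between consecutive ionization energies: IE2/IE1 ≈ 14.1, far larger than any earlier ratio.
That jump marks the point where a core electron is being removed. So the atom has 1 valence electron.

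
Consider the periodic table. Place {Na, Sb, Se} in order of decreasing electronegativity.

Se > Sb > Na

Na is in period 3, group 1; Se is in period 4, group 16; Sb is in period 5, group 15.
Atoms toward the upper right of the periodic table pull bonding electrons most strongly.
Neither a single period nor a single group — weigh both effects.
Sb > Na: period and group pull opposite ways; the across-period shift dominates (2.05 vs 0.93).
Se > Sb: both effects reinforce here, so Se is clearly the higher of the two.
Approximate values (Pauling): Na 0.93, Se 2.55, Sb 2.05.
So from highest to lowest: Se > Sb > Na.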